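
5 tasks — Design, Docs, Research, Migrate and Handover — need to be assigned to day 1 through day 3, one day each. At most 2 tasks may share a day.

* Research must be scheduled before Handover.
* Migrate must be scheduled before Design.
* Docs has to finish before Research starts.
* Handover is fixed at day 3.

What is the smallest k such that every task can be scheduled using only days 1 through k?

3 days

The precedence chain requires at least 3 distinct days.
With at most 2 per day and 5 tasks, at least 3 days are needed.
3 works (last occupied day: day 3): for example Migrate -> day 1; Design -> day 2; Handover -> day 3; Research -> day 2; Docs -> day 1.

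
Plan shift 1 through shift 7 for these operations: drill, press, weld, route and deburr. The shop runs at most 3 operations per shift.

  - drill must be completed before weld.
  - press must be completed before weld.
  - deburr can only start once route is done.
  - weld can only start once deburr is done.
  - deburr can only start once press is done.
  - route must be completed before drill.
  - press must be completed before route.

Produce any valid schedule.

press in shift 1, weld in shift 4, deburr in shift 3, route in shift 2, drill in shift 3

Checking: press(shift 1) before weld(shift 4); route(shift 2) before drill(shift 3); press(shift 1) before route(shift 2); route(shift 2) before deburr(shift 3); deburr(shift 3) before weld(shift 4); press(shift 1) before deburr(shift 3); drill(shift 3) before weld(shift 4); max 2 per shift (cap 3).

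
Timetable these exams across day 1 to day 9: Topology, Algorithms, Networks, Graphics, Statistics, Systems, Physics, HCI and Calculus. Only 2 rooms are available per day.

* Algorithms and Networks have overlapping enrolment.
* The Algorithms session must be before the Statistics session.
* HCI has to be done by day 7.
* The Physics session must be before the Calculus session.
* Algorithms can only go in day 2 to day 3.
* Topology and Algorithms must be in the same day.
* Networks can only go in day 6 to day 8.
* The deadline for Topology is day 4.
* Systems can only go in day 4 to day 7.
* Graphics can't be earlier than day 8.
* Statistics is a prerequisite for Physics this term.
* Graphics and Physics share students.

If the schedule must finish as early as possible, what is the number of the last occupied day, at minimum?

The precedence chain requires at least 4 distinct days.
With at most 2 per day and 9 exams, at least 5 days are needed.
Graphics can't be placed before day 8, so the schedule must run through at least day 8.
8 works (last occupied day: day 8): for example Physics in day 4; Algorithms in day 2; HCI in day 1; Graphics in day 8; Topology in day 2; Systems in day 4; Statistics in day 3; Calculus in day 5; Networks in day 6.

8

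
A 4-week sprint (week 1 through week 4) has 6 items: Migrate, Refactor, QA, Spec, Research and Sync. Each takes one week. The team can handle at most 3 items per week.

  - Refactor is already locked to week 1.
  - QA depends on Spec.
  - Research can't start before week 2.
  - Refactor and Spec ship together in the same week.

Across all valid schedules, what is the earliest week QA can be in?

week 2

Precedence pushes QA to at least week 2.
QA at week 2 is achievable: Migrate=week 1; Spec=week 1; QA=week 2; Research=week 2; Sync=week 2; Refactor=week 1.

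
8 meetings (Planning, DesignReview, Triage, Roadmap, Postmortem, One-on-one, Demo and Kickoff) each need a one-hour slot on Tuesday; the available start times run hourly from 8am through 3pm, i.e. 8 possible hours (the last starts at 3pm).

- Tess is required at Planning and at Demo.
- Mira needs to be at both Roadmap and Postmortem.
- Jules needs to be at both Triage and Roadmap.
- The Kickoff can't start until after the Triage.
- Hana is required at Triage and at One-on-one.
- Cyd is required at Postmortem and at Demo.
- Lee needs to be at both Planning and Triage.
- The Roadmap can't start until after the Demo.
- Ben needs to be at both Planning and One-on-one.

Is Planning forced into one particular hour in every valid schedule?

No

Planning can be 8am (e.g. Postmortem=8am; Roadmap=10am; Planning=8am; One-on-one=10am; Kickoff=10am; DesignReview=8am; Demo=9am; Triage=9am) or 9am (e.g. Postmortem -> 10am, Kickoff -> 9am, Triage -> 8am, One-on-one -> 10am, Demo -> 8am, DesignReview -> 8am, Planning -> 9am, Roadmap -> 9am).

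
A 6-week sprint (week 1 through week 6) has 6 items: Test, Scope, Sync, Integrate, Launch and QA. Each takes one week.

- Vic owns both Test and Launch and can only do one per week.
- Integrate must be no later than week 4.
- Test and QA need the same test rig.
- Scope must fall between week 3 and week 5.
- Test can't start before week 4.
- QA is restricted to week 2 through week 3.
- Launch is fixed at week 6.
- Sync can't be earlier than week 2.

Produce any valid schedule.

Integrate=week 1; Sync=week 2; QA=week 2; Launch=week 6; Scope=week 3; Test=week 4

Checking: Test(week 4) != QA(week 2); Test(week 4) != Launch(week 6); QA=week 2 in [week 2,week 3]; Scope=week 3 in [week 3,week 5]; Test=week 4 in [week 4,week 6]; Launch=week 6 in [week 6,week 6]; Sync=week 2 in [week 2,week 6]; Integrate=week 1 in [week 1,week 4].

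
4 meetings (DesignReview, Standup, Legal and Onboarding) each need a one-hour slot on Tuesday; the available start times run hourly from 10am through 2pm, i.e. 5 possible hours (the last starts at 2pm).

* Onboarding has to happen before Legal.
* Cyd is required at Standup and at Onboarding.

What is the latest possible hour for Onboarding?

1pm

Downstream work caps Onboarding at 1pm.
Onboarding at 1pm is achievable: Standup=10am, DesignReview=10am, Onboarding=1pm, Legal=2pm.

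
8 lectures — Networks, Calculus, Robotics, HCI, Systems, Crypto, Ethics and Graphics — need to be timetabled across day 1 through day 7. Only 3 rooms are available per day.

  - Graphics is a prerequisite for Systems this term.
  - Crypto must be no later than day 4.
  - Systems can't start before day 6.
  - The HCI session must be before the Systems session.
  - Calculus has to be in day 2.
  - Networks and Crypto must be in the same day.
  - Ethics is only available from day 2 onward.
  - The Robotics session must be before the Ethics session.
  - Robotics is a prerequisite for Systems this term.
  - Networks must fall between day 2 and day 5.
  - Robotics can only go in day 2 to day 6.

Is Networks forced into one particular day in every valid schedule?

No

Networks can be day 2 (e.g. Calculus -> day 2, Crypto -> day 2, Networks -> day 2, Graphics -> day 1, Ethics -> day 4, Robotics -> day 3, HCI -> day 1, Systems -> day 6) or day 3 (e.g. Robotics=day 2; Systems=day 6; Ethics=day 3; Graphics=day 1; Networks=day 3; HCI=day 1; Crypto=day 3; Calculus=day 2).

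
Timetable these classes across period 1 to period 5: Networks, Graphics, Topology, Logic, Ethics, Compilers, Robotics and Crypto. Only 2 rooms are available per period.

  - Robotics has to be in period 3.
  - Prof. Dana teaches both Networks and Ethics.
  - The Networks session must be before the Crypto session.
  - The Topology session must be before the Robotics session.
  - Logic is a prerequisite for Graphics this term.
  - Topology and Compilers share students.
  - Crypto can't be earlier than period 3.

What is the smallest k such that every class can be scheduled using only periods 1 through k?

The precedence chain requires at least 2 distinct periods.
With at most 2 per period and 8 classes, at least 4 periods are needed.
Robotics can't be placed before period 3, so the schedule must run through at least period 3.
4 works (last occupied period: period 4): for example Robotics=period 3; Graphics=period 2; Ethics=period 4; Compilers=period 4; Logic=period 1; Crypto=period 3; Networks=period 1; Topology=period 2.

4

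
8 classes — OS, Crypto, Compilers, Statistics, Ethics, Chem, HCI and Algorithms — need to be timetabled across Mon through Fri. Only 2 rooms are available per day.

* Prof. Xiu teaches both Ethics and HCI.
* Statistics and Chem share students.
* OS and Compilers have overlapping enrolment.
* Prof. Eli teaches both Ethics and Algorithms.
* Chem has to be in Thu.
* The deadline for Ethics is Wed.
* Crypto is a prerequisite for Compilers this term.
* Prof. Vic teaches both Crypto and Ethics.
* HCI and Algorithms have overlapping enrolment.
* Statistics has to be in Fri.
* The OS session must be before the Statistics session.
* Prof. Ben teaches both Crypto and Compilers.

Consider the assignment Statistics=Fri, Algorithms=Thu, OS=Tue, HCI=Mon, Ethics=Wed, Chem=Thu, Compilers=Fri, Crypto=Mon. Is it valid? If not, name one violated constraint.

Crypto is a prerequisite for Compilers this term — holds.
Prof. Xiu teaches both Ethics and HCI — holds.
Statistics and Chem share students — holds.
OS and Compilers have overlapping enrolment — holds.
Prof. Vic teaches both Crypto and Ethics — holds.
Prof. Ben teaches both Crypto and Compilers — holds.
HCI and Algorithms have overlapping enrolment — holds.
Prof. Eli teaches both Ethics and Algorithms — holds.
The deadline for Ethics is Wed — holds.
The OS session must be before the Statistics session — holds.
Chem has to be in Thu — holds.
Only 2 rooms are available per day — holds.
Statistics has to be in Fri — holds.

Yes, all constraints hold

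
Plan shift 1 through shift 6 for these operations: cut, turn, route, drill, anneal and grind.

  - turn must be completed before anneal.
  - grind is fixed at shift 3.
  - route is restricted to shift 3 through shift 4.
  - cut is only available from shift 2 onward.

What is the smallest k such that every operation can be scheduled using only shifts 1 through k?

3 shifts

The precedence chain requires at least 2 distinct shifts.
route can't be placed before shift 3, so the schedule must run through at least shift 3.
3 works (last occupied shift: shift 3): for example route=shift 3; anneal=shift 2; turn=shift 1; cut=shift 2; grind=shift 3; drill=shift 1.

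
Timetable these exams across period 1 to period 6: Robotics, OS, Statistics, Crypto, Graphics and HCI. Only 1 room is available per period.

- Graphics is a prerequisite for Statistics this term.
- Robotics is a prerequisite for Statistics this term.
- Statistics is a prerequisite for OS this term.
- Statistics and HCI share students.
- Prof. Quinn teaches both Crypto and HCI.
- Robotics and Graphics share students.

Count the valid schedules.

Splitting on Robotics: it can be period 1 (20), period 2 (20), period 3 (14), period 4 (6). Listing each branch's schedules as (OS, Statistics, Crypto, Graphics, HCI) by period number:
Robotics=period 1: (4,3,5,2,6) (4,3,6,2,5) (5,3,4,2,6) (5,3,6,2,4) (5,4,2,3,6) (5,4,3,2,6) (5,4,6,2,3) (5,4,6,3,2) (6,3,4,2,5) (6,3,5,2,4) (6,4,2,3,5) (6,4,3,2,5) (6,4,5,2,3) (6,4,5,3,2) (6,5,2,3,4) (6,5,2,4,3) (6,5,3,2,4) (6,5,3,4,2) (6,5,4,2,3) (6,5,4,3,2) — 20.
Robotics=period 2: (4,3,5,1,6) (4,3,6,1,5) (5,3,4,1,6) (5,3,6,1,4) (5,4,1,3,6) (5,4,3,1,6) (5,4,6,1,3) (5,4,6,3,1) (6,3,4,1,5) (6,3,5,1,4) (6,4,1,3,5) (6,4,3,1,5) (6,4,5,1,3) (6,4,5,3,1) (6,5,1,3,4) (6,5,1,4,3) (6,5,3,1,4) (6,5,3,4,1) (6,5,4,1,3) (6,5,4,3,1) — 20.
Robotics=period 3: (5,4,1,2,6) (5,4,2,1,6) (5,4,6,1,2) (5,4,6,2,1) (6,4,1,2,5) (6,4,2,1,5) (6,4,5,1,2) (6,4,5,2,1) (6,5,1,2,4) (6,5,1,4,2) (6,5,2,1,4) (6,5,2,4,1) (6,5,4,1,2) (6,5,4,2,1) — 14.
Robotics=period 4: (6,5,1,2,3) (6,5,1,3,2) (6,5,2,1,3) (6,5,2,3,1) (6,5,3,1,2) (6,5,3,2,1) — 6.
Summing: 20 + 20 + 14 + 6 = 60.

60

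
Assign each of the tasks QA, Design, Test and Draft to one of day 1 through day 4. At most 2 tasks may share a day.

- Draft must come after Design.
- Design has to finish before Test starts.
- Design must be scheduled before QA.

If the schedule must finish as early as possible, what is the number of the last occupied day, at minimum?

The precedence chain requires at least 2 distinct days.
With at most 2 per day and 4 tasks, at least 2 days are needed.
Could 2 days be enough, i.e. nothing placed later than day 2? No: Test must come after Design (at day 1 or later) → {day 2}; Design must come before Test (at day 2 or earlier) → {day 1}; Draft must come after Design (at day 1 or later) → {day 2}; QA must come after Design (at day 1 or later) → {day 2}; that puts QA, Test and Draft all in day 2 — more than 2 per day.
So 2 days is not enough.
3 works (last occupied day: day 3): for example QA=day 2; Design=day 1; Test=day 2; Draft=day 3.

3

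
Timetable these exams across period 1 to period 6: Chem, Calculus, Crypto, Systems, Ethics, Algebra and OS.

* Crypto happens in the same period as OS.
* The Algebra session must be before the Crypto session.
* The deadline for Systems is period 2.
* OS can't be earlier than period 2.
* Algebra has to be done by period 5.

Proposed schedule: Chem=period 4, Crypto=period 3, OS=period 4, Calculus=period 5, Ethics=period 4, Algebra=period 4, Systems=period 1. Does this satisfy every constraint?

No. The Algebra session must be before the Crypto session is not satisfied.

Crypto happens in the same period as OS — violated.
The Algebra session must be before the Crypto session — violated.
The deadline for Systems is period 2 — holds.
OS can't be earlier than period 2 — holds.
Algebra has to be done by period 5 — holds.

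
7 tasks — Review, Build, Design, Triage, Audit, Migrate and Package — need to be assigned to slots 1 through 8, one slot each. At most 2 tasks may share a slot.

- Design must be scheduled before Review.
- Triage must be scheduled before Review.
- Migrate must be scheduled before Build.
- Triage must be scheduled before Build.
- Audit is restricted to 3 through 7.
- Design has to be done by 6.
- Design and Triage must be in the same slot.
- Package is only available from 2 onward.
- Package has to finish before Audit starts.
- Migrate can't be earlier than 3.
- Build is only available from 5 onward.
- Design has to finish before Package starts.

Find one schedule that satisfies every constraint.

Migrate -> 3, Design -> 1, Audit -> 3, Build -> 5, Review -> 2, Triage -> 1, Package -> 2

Checking: Triage(1) before Build(5); Triage(1) before Review(2); Design(1) before Package(2); Migrate(3) before Build(5); Package(2) before Audit(3); Design(1) before Review(2); Design = Triage = 1; Migrate=3 in [3,8]; Audit=3 in [3,7]; Build=5 in [5,8]; Package=2 in [2,8]; Design=1 in [1,6]; max 2 per slot (cap 2).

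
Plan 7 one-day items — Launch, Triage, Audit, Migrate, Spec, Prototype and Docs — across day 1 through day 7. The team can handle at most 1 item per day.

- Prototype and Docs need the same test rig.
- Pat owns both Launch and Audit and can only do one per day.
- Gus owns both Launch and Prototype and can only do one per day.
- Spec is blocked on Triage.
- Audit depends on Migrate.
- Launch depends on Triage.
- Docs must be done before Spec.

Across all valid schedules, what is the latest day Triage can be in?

day 5

Downstream work caps Triage at day 6.
Triage at day 5 is achievable: Spec in day 6, Audit in day 2, Launch in day 7, Migrate in day 1, Prototype in day 4, Docs in day 3, Triage in day 5.
Nothing later works — the conflict and capacity constraints rule out every day after day 5.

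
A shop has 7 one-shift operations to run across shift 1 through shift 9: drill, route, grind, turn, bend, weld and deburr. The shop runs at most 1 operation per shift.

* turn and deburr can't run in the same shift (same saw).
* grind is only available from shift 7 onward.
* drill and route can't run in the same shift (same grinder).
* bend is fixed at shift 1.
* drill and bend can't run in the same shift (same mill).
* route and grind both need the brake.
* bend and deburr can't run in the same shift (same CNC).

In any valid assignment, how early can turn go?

shift 2

turn at shift 2 is achievable: grind -> shift 7, route -> shift 4, bend -> shift 1, weld -> shift 5, drill -> shift 3, deburr -> shift 6, turn -> shift 2.
Nothing earlier works — the conflict and capacity constraints rule out every shift before shift 2.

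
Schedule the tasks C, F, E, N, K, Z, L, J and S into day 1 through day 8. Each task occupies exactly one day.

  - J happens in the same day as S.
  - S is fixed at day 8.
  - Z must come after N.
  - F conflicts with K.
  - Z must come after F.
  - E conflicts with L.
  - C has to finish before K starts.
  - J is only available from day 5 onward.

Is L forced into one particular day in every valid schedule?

L can be day 1 (e.g. C -> day 1; N -> day 1; F -> day 1; E -> day 2; K -> day 2; L -> day 1; S -> day 8; Z -> day 2; J -> day 8) or day 2 (e.g. N in day 1; E in day 1; L in day 2; K in day 2; J in day 8; Z in day 2; C in day 1; S in day 8; F in day 1).

No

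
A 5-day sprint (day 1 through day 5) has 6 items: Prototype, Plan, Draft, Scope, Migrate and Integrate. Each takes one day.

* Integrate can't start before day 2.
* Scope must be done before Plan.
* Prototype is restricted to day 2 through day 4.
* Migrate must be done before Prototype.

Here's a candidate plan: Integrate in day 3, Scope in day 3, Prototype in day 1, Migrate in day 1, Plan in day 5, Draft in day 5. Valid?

Invalid. Prototype is restricted to day 2 through day 4.

Integrate can't start before day 2 — holds.
Prototype is restricted to day 2 through day 4 — violated.
Scope must be done before Plan — holds.
Migrate must be done before Prototype — violated.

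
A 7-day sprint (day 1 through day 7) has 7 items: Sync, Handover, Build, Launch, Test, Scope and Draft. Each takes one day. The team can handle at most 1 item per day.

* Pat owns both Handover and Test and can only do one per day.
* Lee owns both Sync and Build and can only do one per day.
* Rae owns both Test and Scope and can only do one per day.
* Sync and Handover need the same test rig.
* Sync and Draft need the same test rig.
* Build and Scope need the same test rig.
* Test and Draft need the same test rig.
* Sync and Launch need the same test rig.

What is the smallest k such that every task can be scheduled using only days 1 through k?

With at most 1 per day and 7 tasks, at least 7 days are needed.
7 works (last occupied day: day 7): for example Sync=day 1, Handover=day 2, Launch=day 4, Scope=day 6, Build=day 3, Draft=day 7, Test=day 5.

7 days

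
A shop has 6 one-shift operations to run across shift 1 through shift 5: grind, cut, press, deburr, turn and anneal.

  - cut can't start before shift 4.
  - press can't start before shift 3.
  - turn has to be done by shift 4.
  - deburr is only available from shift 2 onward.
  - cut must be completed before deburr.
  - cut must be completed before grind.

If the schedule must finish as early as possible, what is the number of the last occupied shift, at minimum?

The precedence chain requires at least 2 distinct shifts.
Propagating the time windows through the other constraints, grind can't land before shift 5, so the schedule must run through at least shift 5.
5 works (last occupied shift: shift 5): for example anneal in shift 1, turn in shift 1, grind in shift 5, cut in shift 4, press in shift 3, deburr in shift 5.

shift 5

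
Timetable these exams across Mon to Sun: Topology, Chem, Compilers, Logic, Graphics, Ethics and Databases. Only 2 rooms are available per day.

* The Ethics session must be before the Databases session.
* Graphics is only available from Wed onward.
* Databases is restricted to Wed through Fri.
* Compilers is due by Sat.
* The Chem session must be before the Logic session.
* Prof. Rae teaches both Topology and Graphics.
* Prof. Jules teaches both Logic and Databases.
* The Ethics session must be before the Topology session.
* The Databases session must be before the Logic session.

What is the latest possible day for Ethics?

Thu

Downstream work caps Ethics at Thu.
Ethics at Thu is achievable: Ethics -> Thu; Chem -> Mon; Databases -> Fri; Topology -> Fri; Compilers -> Mon; Graphics -> Wed; Logic -> Sat.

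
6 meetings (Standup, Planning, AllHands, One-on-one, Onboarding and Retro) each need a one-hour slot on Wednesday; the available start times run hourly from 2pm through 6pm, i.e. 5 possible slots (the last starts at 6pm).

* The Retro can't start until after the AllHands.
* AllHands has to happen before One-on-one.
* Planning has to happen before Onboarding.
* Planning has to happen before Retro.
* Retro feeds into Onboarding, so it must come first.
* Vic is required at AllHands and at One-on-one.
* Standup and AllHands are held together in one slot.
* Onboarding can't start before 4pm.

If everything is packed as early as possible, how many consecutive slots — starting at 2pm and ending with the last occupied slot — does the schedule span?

3 slots

The precedence chain requires at least 3 distinct slots.
3 works (last occupied slot: 4pm): for example Planning -> 2pm; Retro -> 3pm; Onboarding -> 4pm; One-on-one -> 3pm; AllHands -> 2pm; Standup -> 2pm.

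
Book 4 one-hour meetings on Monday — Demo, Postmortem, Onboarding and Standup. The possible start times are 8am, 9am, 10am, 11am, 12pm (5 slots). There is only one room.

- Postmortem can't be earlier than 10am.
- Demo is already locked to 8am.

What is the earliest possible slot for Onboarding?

9am

Onboarding at 9am is achievable: Demo in 8am; Onboarding in 9am; Postmortem in 10am; Standup in 11am.
Nothing earlier works — the capacity limit rule out every slot before 9am.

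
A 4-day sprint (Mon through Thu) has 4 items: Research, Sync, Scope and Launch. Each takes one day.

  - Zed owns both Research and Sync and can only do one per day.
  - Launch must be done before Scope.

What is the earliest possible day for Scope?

Precedence pushes Scope to at least Tue.
Scope at Tue is achievable: Scope -> Tue; Sync -> Tue; Research -> Mon; Launch -> Mon.

Tue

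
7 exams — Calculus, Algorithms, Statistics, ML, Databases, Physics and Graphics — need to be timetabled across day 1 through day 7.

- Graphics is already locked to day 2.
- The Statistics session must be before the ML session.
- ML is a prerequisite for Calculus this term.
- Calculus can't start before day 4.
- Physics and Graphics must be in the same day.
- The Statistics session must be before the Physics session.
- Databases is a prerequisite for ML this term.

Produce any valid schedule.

ML in day 2, Graphics in day 2, Algorithms in day 1, Calculus in day 4, Statistics in day 1, Databases in day 1, Physics in day 2

Checking: ML(day 2) before Calculus(day 4); Statistics(day 1) before ML(day 2); Databases(day 1) before ML(day 2); Statistics(day 1) before Physics(day 2); Physics = Graphics = day 2; Calculus=day 4 in [day 4,day 7]; Graphics=day 2 in [day 2,day 2].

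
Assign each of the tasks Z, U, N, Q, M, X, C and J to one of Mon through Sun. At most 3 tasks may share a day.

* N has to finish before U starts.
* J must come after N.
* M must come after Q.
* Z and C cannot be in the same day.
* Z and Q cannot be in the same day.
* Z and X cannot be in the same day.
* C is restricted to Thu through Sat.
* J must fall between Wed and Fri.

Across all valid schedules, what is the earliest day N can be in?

Downstream work caps N at Thu.
N at Mon is achievable: Q in Mon, X in Mon, C in Thu, U in Tue, J in Wed, Z in Tue, N in Mon, M in Tue.

Mon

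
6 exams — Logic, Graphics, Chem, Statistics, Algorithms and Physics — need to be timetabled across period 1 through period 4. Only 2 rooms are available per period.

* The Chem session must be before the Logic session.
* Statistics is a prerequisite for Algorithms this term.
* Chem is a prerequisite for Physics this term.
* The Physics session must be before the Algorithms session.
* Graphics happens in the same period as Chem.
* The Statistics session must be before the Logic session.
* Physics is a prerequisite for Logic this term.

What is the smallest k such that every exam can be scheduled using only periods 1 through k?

3 periods

The precedence chain requires at least 3 distinct periods.
With at most 2 per period and 6 exams, at least 3 periods are needed.
3 works (last occupied period: period 3): for example Physics -> period 2, Algorithms -> period 3, Logic -> period 3, Statistics -> period 2, Graphics -> period 1, Chem -> period 1.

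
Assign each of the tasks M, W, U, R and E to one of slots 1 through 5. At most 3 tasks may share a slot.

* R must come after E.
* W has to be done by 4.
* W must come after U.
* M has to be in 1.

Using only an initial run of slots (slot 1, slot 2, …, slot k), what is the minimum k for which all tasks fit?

2 slots

The precedence chain requires at least 2 distinct slots.
With at most 3 per slot and 5 tasks, at least 2 slots are needed.
2 works (last occupied slot: 2): for example U -> 1; R -> 2; M -> 1; E -> 1; W -> 2.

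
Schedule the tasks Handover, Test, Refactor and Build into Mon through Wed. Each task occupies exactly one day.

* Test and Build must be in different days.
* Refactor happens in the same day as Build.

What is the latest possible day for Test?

Test at Wed is achievable: Test in Wed; Handover in Mon; Build in Mon; Refactor in Mon.

Wed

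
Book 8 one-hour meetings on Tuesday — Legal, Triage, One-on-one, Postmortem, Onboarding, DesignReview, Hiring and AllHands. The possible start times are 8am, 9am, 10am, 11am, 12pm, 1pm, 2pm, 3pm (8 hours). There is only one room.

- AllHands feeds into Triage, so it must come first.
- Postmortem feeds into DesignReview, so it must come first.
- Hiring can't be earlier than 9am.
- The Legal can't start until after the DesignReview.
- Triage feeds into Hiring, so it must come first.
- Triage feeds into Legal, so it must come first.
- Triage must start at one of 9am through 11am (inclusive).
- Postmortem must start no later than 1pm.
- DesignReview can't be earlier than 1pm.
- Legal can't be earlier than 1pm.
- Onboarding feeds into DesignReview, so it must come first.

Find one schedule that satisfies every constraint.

Onboarding in 12pm; Hiring in 11am; One-on-one in 3pm; Postmortem in 10am; DesignReview in 1pm; Triage in 9am; Legal in 2pm; AllHands in 8am

Checking: AllHands(8am) before Triage(9am); Triage(9am) before Legal(2pm); Postmortem(10am) before DesignReview(1pm); Onboarding(12pm) before DesignReview(1pm); DesignReview(1pm) before Legal(2pm); Triage(9am) before Hiring(11am); Legal=2pm in [1pm,3pm]; Triage=9am in [9am,11am]; Postmortem=10am in [8am,1pm]; DesignReview=1pm in [1pm,3pm]; Hiring=11am in [9am,3pm]; max 1 per hour (cap 1).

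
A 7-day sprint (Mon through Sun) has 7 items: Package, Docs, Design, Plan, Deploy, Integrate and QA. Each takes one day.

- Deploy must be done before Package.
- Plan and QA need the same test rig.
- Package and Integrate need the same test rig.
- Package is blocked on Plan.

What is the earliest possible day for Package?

Precedence pushes Package to at least Tue.
Package at Tue is achievable: Package=Tue; Deploy=Mon; Integrate=Mon; Docs=Mon; QA=Tue; Plan=Mon; Design=Mon.

Tue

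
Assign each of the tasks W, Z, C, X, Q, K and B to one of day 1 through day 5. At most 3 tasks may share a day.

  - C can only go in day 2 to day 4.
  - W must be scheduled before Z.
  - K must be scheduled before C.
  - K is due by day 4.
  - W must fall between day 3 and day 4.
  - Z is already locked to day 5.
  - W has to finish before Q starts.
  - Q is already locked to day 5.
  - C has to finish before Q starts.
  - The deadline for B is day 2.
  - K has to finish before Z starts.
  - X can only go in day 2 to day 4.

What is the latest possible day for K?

day 3

K's own window allows nothing later than day 4; downstream work caps K at day 3.
K at day 3 is achievable: Q -> day 5, C -> day 4, X -> day 2, B -> day 1, Z -> day 5, K -> day 3, W -> day 3.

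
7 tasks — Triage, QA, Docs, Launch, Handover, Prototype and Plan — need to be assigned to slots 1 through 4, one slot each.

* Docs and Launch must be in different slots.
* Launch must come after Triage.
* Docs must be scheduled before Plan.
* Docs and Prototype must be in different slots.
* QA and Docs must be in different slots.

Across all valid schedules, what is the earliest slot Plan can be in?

Precedence pushes Plan to at least 2.
Plan at 2 is achievable: Docs=1; Handover=1; Triage=1; Prototype=2; QA=2; Plan=2; Launch=2.

2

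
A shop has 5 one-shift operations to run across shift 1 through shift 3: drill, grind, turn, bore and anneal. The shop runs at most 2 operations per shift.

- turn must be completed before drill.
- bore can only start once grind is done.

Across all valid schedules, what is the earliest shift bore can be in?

shift 2

Precedence pushes bore to at least shift 2.
bore at shift 2 is achievable: grind -> shift 1, drill -> shift 2, anneal -> shift 3, bore -> shift 2, turn -> shift 1.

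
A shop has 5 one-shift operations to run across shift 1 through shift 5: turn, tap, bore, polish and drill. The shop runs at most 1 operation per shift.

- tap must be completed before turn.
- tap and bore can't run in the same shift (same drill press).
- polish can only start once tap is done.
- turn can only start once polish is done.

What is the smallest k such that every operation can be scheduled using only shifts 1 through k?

The precedence chain requires at least 3 distinct shifts.
With at most 1 per shift and 5 operations, at least 5 shifts are needed.
5 works (last occupied shift: shift 5): for example polish=shift 2, turn=shift 3, tap=shift 1, drill=shift 5, bore=shift 4.

5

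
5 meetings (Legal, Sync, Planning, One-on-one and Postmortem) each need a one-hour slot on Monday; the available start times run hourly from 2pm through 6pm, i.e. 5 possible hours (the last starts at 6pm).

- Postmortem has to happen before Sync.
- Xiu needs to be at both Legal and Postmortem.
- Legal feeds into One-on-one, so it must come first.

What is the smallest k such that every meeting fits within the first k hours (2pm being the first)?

3

The precedence chain requires at least 2 distinct hours.
Could 2 hours be enough, i.e. nothing placed later than 3pm? No: One-on-one must come after Legal (at 2pm or later) → {3pm}; Legal must come before One-on-one (at 3pm or earlier) → {2pm}; Sync must come after Postmortem (at 2pm or later) → {3pm}; Postmortem must come before Sync (at 3pm or earlier) → {2pm}; Postmortem can't share with Legal (2pm) → nothing is left.
So 2 hours is not enough.
3 works (last occupied hour: 4pm): for example Sync=4pm, Legal=2pm, Postmortem=3pm, Planning=2pm, One-on-one=3pm.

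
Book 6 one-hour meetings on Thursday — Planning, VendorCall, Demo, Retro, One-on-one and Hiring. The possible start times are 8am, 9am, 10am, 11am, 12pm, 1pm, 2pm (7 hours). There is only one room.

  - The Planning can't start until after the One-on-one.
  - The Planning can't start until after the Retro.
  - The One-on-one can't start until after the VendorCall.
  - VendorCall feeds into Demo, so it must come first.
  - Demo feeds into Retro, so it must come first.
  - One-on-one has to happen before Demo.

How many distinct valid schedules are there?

Splitting on Planning: it can be 12pm (2), 1pm (10), 2pm (30). Listing each branch's schedules as (VendorCall, Demo, Retro, One-on-one, Hiring):
Planning=12pm: (8am,10am,11am,9am,1pm) (8am,10am,11am,9am,2pm) — 2.
Planning=1pm: (8am,10am,11am,9am,12pm) (8am,10am,11am,9am,2pm) (8am,10am,12pm,9am,11am) (8am,10am,12pm,9am,2pm) (8am,11am,12pm,9am,10am) (8am,11am,12pm,9am,2pm) (8am,11am,12pm,10am,9am) (8am,11am,12pm,10am,2pm) (9am,11am,12pm,10am,8am) (9am,11am,12pm,10am,2pm) — 10.
Planning=2pm: (8am,10am,11am,9am,12pm) (8am,10am,11am,9am,1pm) (8am,10am,12pm,9am,11am) (8am,10am,12pm,9am,1pm) (8am,10am,1pm,9am,11am) (8am,10am,1pm,9am,12pm) (8am,11am,12pm,9am,10am) (8am,11am,12pm,9am,1pm) (8am,11am,12pm,10am,9am) (8am,11am,12pm,10am,1pm) (8am,11am,1pm,9am,10am) (8am,11am,1pm,9am,12pm) (8am,11am,1pm,10am,9am) (8am,11am,1pm,10am,12pm) (8am,12pm,1pm,9am,10am) (8am,12pm,1pm,9am,11am) (8am,12pm,1pm,10am,9am) (8am,12pm,1pm,10am,11am) (8am,12pm,1pm,11am,9am) (8am,12pm,1pm,11am,10am) (9am,11am,12pm,10am,8am) (9am,11am,12pm,10am,1pm) (9am,11am,1pm,10am,8am) (9am,11am,1pm,10am,12pm) (9am,12pm,1pm,10am,8am) (9am,12pm,1pm,10am,11am) (9am,12pm,1pm,11am,8am) (9am,12pm,1pm,11am,10am) (10am,12pm,1pm,11am,8am) (10am,12pm,1pm,11am,9am) — 30.
Summing: 2 + 10 + 30 = 42.

42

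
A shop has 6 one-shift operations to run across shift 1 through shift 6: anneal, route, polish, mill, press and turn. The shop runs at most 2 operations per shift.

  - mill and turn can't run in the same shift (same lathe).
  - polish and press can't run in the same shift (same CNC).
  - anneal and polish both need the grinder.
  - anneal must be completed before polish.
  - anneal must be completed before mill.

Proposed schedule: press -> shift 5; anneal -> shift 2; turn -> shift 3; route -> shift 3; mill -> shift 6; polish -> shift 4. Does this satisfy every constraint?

Valid

anneal must be completed before polish — holds.
polish and press can't run in the same shift (same CNC) — holds.
mill and turn can't run in the same shift (same lathe) — holds.
The shop runs at most 2 operations per shift — holds.
anneal and polish both need the grinder — holds.
anneal must be completed before mill — holds.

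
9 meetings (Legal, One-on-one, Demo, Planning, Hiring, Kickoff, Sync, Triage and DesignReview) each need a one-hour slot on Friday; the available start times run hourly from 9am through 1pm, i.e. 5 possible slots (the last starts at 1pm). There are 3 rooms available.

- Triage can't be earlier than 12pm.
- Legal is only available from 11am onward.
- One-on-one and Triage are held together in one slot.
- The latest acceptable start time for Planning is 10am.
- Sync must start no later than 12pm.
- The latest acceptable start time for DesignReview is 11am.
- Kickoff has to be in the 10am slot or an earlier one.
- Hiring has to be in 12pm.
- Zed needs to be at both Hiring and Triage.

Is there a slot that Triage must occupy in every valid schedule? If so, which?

1pm

Triage's window is 12pm–1pm.
Hiring is fixed at 12pm, and Triage can't share a slot with Hiring.
So Triage must be 1pm.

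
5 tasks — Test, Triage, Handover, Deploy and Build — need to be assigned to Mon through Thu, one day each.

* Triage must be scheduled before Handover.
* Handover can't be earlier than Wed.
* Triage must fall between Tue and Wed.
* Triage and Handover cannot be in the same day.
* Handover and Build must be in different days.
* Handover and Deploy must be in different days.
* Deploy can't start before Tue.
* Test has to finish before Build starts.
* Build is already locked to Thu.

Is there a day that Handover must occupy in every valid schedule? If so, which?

Handover's window is Wed–Thu.
Build is fixed at Thu, and Handover can't share a day with Build.
So Handover must be Wed.

Wed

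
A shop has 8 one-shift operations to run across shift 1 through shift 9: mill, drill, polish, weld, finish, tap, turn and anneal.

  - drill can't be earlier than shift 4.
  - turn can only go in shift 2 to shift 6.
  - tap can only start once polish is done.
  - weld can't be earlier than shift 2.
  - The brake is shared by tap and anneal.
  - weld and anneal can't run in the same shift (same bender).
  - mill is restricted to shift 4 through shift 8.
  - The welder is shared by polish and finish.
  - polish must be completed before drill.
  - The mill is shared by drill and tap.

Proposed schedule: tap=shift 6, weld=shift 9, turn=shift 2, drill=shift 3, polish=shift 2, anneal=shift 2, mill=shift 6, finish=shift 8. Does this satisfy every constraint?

tap can only start once polish is done — holds.
polish must be completed before drill — holds.
The mill is shared by drill and tap — holds.
mill is restricted to shift 4 through shift 8 — holds.
drill can't be earlier than shift 4 — violated.
The brake is shared by tap and anneal — holds.
weld and anneal can't run in the same shift (same bender) — holds.
The welder is shared by polish and finish — holds.
weld can't be earlier than shift 2 — holds.
turn can only go in shift 2 to shift 6 — holds.

No — it violates: drill can't be earlier than shift 4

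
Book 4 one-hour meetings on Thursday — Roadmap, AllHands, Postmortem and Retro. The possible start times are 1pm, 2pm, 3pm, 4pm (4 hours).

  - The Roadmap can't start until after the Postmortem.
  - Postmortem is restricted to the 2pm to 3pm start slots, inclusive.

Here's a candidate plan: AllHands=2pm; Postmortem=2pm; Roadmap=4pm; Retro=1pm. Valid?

Yes, all constraints hold

The Roadmap can't start until after the Postmortem — holds.
Postmortem is restricted to the 2pm to 3pm start slots, inclusive — holds.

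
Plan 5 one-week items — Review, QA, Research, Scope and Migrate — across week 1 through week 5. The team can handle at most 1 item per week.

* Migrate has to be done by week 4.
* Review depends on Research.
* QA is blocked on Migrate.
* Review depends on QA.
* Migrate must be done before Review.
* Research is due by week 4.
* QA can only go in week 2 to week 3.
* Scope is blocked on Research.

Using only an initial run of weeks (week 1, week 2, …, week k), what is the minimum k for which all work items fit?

The precedence chain requires at least 3 distinct weeks.
With at most 1 per week and 5 work items, at least 5 weeks are needed.
5 works (last occupied week: week 5): for example Review in week 4; QA in week 2; Migrate in week 1; Research in week 3; Scope in week 5.

5 weeks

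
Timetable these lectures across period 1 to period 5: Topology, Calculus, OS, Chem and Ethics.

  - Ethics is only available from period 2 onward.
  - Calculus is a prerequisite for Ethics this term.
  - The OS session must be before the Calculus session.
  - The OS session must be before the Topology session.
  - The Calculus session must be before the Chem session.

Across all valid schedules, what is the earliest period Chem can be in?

Precedence pushes Chem to at least period 3.
Chem at period 3 is achievable: Chem=period 3; OS=period 1; Calculus=period 2; Topology=period 2; Ethics=period 3.

period 3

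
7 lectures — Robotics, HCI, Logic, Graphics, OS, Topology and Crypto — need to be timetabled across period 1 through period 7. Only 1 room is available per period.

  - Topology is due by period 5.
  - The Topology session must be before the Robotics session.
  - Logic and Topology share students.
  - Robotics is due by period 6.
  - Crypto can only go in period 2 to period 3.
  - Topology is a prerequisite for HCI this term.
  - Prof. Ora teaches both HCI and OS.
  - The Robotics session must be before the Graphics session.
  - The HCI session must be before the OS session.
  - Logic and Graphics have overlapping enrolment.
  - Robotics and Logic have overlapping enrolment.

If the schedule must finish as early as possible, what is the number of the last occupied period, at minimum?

7

The precedence chain requires at least 3 distinct periods.
With at most 1 per period and 7 lectures, at least 7 periods are needed.
7 works (last occupied period: period 7): for example Robotics in period 3, HCI in period 4, Logic in period 7, Topology in period 1, Graphics in period 5, Crypto in period 2, OS in period 6.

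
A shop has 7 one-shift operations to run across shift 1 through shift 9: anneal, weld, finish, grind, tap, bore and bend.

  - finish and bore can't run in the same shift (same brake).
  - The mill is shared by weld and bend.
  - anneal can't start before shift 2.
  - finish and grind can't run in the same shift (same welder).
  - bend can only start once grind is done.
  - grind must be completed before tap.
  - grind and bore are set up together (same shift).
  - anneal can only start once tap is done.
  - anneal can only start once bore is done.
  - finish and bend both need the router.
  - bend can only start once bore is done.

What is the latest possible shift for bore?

shift 7

Bore must be in the same shift as grind, which can't be after shift 7, so bore is at most shift 7.
bore at shift 7 is achievable: bend -> shift 8; finish -> shift 1; anneal -> shift 9; weld -> shift 1; grind -> shift 7; bore -> shift 7; tap -> shift 8.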